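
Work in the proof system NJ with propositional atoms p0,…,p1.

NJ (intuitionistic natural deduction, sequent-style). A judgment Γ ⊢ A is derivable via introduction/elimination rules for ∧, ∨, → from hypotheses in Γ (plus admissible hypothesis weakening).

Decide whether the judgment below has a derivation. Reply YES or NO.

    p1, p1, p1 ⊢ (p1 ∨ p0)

Proof tree:
[Wk] p1, p1, p1 ⊢ (p1 ∨ p0)
  [∨I₁] p1, p1 ⊢ (p1 ∨ p0)
    [Wk] p1, p1 ⊢ p1
      [Ax] p1 ⊢ p1

Result: YES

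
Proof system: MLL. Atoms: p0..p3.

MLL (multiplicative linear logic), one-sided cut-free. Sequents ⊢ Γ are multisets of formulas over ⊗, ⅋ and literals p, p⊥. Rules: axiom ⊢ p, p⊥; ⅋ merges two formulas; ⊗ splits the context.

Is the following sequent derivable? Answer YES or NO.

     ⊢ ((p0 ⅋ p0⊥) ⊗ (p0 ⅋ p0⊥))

Derivation trace:
[⊗]  ⊢ ((p0 ⅋ p0⊥) ⊗ (p0 ⅋ p0⊥))
  [⅋]  ⊢ (p0 ⅋ p0⊥)
    [Ax]  ⊢ p0, p0⊥
  [⅋]  ⊢ (p0 ⅋ p0⊥)
    [Ax]  ⊢ p0, p0⊥

Result: YES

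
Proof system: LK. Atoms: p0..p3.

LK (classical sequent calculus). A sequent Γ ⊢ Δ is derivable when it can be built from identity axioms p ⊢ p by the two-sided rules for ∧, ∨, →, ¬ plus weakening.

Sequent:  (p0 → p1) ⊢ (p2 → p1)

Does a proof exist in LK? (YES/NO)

Enumerate valuations to refute Γ ⊢ Δ:
  v=0000: Γ:[(p0 → p1)=T] Δ:[(p2 → p1)=T] refutes=False
  v=0001: Γ:[(p0 → p1)=T] Δ:[(p2 → p1)=T] refutes=False
  v=0010: Γ:[(p0 → p1)=T] Δ:[(p2 → p1)=F] refutes=True  ← countermodel

Result: NO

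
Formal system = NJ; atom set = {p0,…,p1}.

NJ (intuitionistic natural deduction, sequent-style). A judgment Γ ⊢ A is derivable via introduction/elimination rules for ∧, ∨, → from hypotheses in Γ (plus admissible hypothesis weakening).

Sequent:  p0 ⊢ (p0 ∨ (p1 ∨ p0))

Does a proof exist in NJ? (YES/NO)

Derivation (root first):
[∨I₂] p0 ⊢ (p0 ∨ (p1 ∨ p0))
  [∨I₂] p0 ⊢ (p1 ∨ p0)
    [Ax] p0 ⊢ p0

Result: YES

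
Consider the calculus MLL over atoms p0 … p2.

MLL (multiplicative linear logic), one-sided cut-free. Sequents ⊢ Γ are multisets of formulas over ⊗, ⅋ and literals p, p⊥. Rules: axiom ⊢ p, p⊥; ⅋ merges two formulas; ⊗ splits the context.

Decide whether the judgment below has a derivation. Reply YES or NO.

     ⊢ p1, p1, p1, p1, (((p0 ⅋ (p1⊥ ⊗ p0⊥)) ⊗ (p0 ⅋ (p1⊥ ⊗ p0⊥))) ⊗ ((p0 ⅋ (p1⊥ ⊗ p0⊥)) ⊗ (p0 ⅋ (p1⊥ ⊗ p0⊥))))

Proof tree:
[⊗]  ⊢ p1, p1, p1, p1, (((p0 ⅋ (p1⊥ ⊗ p0⊥)) ⊗ (p0 ⅋ (p1⊥ ⊗ p0⊥))) ⊗ ((p0 ⅋ (p1⊥ ⊗ p0⊥)) ⊗ (p0 ⅋ (p1⊥ ⊗ p0⊥))))
  [⊗]  ⊢ p1, p1, ((p0 ⅋ (p1⊥ ⊗ p0⊥)) ⊗ (p0 ⅋ (p1⊥ ⊗ p0⊥)))
    [⅋]  ⊢ p1, (p0 ⅋ (p1⊥ ⊗ p0⊥))
      [⊗]  ⊢ p1, p0, (p1⊥ ⊗ p0⊥)
        [Ax]  ⊢ p1, p1⊥
        [Ax]  ⊢ p0, p0⊥
    [⅋]  ⊢ p1, (p0 ⅋ (p1⊥ ⊗ p0⊥))
      [⊗]  ⊢ p1, p0, (p1⊥ ⊗ p0⊥)
        [Ax]  ⊢ p1, p1⊥
        [Ax]  ⊢ p0, p0⊥
  [⊗]  ⊢ p1, p1, ((p0 ⅋ (p1⊥ ⊗ p0⊥)) ⊗ (p0 ⅋ (p1⊥ ⊗ p0⊥)))
    [⅋]  ⊢ p1, (p0 ⅋ (p1⊥ ⊗ p0⊥))
      [⊗]  ⊢ p1, p0, (p1⊥ ⊗ p0⊥)
        [Ax]  ⊢ p1, p1⊥
        [Ax]  ⊢ p0, p0⊥
    [⅋]  ⊢ p1, (p0 ⅋ (p1⊥ ⊗ p0⊥))
      [⊗]  ⊢ p1, p0, (p1⊥ ⊗ p0⊥)
        [Ax]  ⊢ p1, p1⊥
        [Ax]  ⊢ p0, p0⊥

Result: YES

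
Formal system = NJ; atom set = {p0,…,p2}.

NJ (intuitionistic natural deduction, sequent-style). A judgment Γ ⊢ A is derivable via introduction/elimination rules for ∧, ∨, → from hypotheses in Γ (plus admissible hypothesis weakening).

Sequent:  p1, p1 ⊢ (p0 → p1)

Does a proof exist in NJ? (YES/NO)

Proof tree:
[Wk] p1, p1 ⊢ (p0 → p1)
  [→I] p1 ⊢ (p0 → p1)
    [Wk] p1, p0 ⊢ p1
      [Ax] p1 ⊢ p1

Result: YES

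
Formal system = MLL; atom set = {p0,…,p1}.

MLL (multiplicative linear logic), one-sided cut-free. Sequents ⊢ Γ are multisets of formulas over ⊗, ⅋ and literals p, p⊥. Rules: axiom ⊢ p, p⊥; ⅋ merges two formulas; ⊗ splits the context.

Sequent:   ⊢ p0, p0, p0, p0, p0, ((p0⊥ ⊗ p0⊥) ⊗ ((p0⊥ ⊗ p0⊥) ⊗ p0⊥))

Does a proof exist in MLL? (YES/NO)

Derivation (root first):
[⊗]  ⊢ p0, p0, p0, p0, p0, ((p0⊥ ⊗ p0⊥) ⊗ ((p0⊥ ⊗ p0⊥) ⊗ p0⊥))
  [⊗]  ⊢ p0, p0, (p0⊥ ⊗ p0⊥)
    [Ax]  ⊢ p0, p0⊥
    [Ax]  ⊢ p0, p0⊥
  [⊗]  ⊢ p0, p0, p0, ((p0⊥ ⊗ p0⊥) ⊗ p0⊥)
    [⊗]  ⊢ p0, p0, (p0⊥ ⊗ p0⊥)
      [Ax]  ⊢ p0, p0⊥
      [Ax]  ⊢ p0, p0⊥
    [Ax]  ⊢ p0, p0⊥

Result: YES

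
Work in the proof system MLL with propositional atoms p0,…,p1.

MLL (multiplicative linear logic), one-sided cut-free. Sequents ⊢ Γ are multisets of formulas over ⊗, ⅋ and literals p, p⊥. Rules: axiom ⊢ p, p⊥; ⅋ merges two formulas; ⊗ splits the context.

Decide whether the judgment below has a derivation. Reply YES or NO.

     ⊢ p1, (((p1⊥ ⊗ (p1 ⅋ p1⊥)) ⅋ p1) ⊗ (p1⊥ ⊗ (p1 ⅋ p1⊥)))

Derivation (root first):
[⊗]  ⊢ p1, (((p1⊥ ⊗ (p1 ⅋ p1⊥)) ⅋ p1) ⊗ (p1⊥ ⊗ (p1 ⅋ p1⊥)))
  [⅋]  ⊢ ((p1⊥ ⊗ (p1 ⅋ p1⊥)) ⅋ p1)
    [⊗]  ⊢ p1, (p1⊥ ⊗ (p1 ⅋ p1⊥))
      [Ax]  ⊢ p1, p1⊥
      [⅋]  ⊢ (p1 ⅋ p1⊥)
        [Ax]  ⊢ p1, p1⊥
  [⊗]  ⊢ p1, (p1⊥ ⊗ (p1 ⅋ p1⊥))
    [Ax]  ⊢ p1, p1⊥
    [⅋]  ⊢ (p1 ⅋ p1⊥)
      [Ax]  ⊢ p1, p1⊥

Result: YES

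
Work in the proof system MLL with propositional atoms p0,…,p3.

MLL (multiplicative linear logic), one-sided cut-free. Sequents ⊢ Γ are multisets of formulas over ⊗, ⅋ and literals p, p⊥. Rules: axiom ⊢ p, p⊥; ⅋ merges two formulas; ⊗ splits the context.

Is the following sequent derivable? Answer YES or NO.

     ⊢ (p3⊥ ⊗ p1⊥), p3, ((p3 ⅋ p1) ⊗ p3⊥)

Derivation trace:
[⊗]  ⊢ (p3⊥ ⊗ p1⊥), p3, ((p3 ⅋ p1) ⊗ p3⊥)
  [⅋]  ⊢ (p3⊥ ⊗ p1⊥), (p3 ⅋ p1)
    [⊗]  ⊢ p3, p1, (p3⊥ ⊗ p1⊥)
      [Ax]  ⊢ p3, p3⊥
      [Ax]  ⊢ p1, p1⊥
  [Ax]  ⊢ p3, p3⊥

Result: YES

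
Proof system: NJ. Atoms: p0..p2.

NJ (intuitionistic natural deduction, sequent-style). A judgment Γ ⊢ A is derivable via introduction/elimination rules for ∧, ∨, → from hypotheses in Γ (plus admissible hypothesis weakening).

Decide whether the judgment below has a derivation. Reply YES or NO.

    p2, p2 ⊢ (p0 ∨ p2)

Proof tree:
[Wk] p2, p2 ⊢ (p0 ∨ p2)
  [∨I₂] p2 ⊢ (p0 ∨ p2)
    [Ax] p2 ⊢ p2

Result: YES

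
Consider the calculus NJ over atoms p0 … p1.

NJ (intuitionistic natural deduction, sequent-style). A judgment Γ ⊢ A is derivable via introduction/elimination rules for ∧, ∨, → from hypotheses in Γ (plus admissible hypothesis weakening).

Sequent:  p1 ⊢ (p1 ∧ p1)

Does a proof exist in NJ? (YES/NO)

Derivation (root first):
[∧I] p1 ⊢ (p1 ∧ p1)
  [Ax] p1 ⊢ p1
  [Wk] p1, p1, p1 ⊢ p1
    [Wk] p1, p1 ⊢ p1
      [Ax] p1 ⊢ p1

Result: YES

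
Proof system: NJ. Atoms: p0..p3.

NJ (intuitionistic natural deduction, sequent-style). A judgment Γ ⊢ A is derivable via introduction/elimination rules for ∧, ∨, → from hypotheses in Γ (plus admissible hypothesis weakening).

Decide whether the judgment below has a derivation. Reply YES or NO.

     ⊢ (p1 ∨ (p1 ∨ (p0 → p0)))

Proof tree:
[∨I₂]  ⊢ (p1 ∨ (p1 ∨ (p0 → p0)))
  [∨I₂]  ⊢ (p1 ∨ (p0 → p0))
    [→I]  ⊢ (p0 → p0)
      [Ax] p0 ⊢ p0

Result: YES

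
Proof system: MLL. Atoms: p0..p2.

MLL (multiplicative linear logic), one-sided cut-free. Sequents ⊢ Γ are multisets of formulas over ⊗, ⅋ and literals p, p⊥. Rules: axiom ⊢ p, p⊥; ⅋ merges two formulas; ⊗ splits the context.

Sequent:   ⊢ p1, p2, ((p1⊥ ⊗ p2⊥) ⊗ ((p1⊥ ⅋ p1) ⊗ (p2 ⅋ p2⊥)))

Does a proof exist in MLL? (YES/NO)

Proof tree:
[⊗]  ⊢ p1, p2, ((p1⊥ ⊗ p2⊥) ⊗ ((p1⊥ ⅋ p1) ⊗ (p2 ⅋ p2⊥)))
  [⊗]  ⊢ p1, p2, (p1⊥ ⊗ p2⊥)
    [Ax]  ⊢ p1, p1⊥
    [Ax]  ⊢ p2, p2⊥
  [⊗]  ⊢ ((p1⊥ ⅋ p1) ⊗ (p2 ⅋ p2⊥))
    [⅋]  ⊢ (p1⊥ ⅋ p1)
      [Ax]  ⊢ p1, p1⊥
    [⅋]  ⊢ (p2 ⅋ p2⊥)
      [Ax]  ⊢ p2, p2⊥

Result: YES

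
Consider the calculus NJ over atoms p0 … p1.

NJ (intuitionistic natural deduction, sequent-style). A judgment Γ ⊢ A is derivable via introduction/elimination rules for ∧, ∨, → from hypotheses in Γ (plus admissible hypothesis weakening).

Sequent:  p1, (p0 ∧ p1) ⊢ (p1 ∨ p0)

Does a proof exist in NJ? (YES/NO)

Derivation (root first):
[Wk] p1, (p0 ∧ p1) ⊢ (p1 ∨ p0)
  [∨I₁] p1 ⊢ (p1 ∨ p0)
    [Ax] p1 ⊢ p1

Result: YES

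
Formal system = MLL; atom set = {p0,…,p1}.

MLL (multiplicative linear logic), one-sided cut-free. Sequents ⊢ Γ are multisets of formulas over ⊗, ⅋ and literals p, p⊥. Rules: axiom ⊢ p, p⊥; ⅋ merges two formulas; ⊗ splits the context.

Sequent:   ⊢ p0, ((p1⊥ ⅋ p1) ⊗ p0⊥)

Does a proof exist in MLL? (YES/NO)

Proof tree:
[⊗]  ⊢ p0, ((p1⊥ ⅋ p1) ⊗ p0⊥)
  [⅋]  ⊢ (p1⊥ ⅋ p1)
    [Ax]  ⊢ p1, p1⊥
  [Ax]  ⊢ p0, p0⊥

Result: YES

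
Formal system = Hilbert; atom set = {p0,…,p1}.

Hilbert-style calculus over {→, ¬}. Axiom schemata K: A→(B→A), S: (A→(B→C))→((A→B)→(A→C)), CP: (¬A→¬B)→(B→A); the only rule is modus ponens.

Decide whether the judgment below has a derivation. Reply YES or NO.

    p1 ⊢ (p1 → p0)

Search for a countermodel by truth-table:
  v=00: Γ:[p1=F] Δ:[(p1 → p0)=T] refutes=False
  v=01: Γ:[p1=T] Δ:[(p1 → p0)=F] refutes=True  ← countermodel

Result: NO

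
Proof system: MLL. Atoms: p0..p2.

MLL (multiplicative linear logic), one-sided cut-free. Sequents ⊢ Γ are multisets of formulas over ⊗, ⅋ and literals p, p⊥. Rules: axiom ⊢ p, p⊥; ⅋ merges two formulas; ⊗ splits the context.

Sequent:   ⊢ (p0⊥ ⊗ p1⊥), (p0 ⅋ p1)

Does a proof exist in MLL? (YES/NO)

Derivation (root first):
[⅋]  ⊢ (p0⊥ ⊗ p1⊥), (p0 ⅋ p1)
  [⊗]  ⊢ p0, p1, (p0⊥ ⊗ p1⊥)
    [Ax]  ⊢ p0, p0⊥
    [Ax]  ⊢ p1, p1⊥

Result: YES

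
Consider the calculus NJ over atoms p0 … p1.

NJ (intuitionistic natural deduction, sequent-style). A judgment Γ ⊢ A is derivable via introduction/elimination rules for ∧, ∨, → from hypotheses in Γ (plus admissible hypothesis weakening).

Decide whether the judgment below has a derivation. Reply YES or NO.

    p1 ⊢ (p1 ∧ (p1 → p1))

Proof tree:
[∧I] p1 ⊢ (p1 ∧ (p1 → p1))
  [Ax] p1 ⊢ p1
  [→I]  ⊢ (p1 → p1)
    [Ax] p1 ⊢ p1

Result: YES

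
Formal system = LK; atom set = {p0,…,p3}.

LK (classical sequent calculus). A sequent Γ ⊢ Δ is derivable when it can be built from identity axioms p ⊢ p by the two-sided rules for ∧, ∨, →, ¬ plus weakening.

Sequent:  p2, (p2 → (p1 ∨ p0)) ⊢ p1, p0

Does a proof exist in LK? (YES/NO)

Derivation (root first):
[→L] p2, (p2 → (p1 ∨ p0)) ⊢ p1, p0
  [Ax] p2 ⊢ p2
  [∨L] (p1 ∨ p0) ⊢ p1, p0
    [Ax] p1 ⊢ p1
    [Ax] p0 ⊢ p0

Result: YES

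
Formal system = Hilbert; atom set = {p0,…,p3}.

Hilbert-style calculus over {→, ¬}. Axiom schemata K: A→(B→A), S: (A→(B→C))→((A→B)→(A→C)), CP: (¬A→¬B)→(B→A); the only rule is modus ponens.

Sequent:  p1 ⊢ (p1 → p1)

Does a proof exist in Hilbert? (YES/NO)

Derivation (root first):
[MP] p1 ⊢ (p1 → p1)
  [K]  ⊢ (p1 → (p1 → p1))
  [MP] p1 ⊢ p1
    [MP] p1 ⊢ (p1 → p1)
      [K]  ⊢ (p1 → (p1 → p1))
      [Hyp] p1 ⊢ p1
    [Hyp] p1 ⊢ p1

Result: YES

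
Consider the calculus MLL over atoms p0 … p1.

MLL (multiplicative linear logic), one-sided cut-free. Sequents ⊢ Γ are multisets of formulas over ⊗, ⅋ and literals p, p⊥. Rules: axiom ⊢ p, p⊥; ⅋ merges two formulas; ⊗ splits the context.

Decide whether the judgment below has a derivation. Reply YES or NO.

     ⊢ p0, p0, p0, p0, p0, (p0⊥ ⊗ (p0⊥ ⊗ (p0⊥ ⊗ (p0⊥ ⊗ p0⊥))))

Derivation trace:
[⊗]  ⊢ p0, p0, p0, p0, p0, (p0⊥ ⊗ (p0⊥ ⊗ (p0⊥ ⊗ (p0⊥ ⊗ p0⊥))))
  [Ax]  ⊢ p0, p0⊥
  [⊗]  ⊢ p0, p0, p0, p0, (p0⊥ ⊗ (p0⊥ ⊗ (p0⊥ ⊗ p0⊥)))
    [Ax]  ⊢ p0, p0⊥
    [⊗]  ⊢ p0, p0, p0, (p0⊥ ⊗ (p0⊥ ⊗ p0⊥))
      [Ax]  ⊢ p0, p0⊥
      [⊗]  ⊢ p0, p0, (p0⊥ ⊗ p0⊥)
        [Ax]  ⊢ p0, p0⊥
        [Ax]  ⊢ p0, p0⊥

Result: YES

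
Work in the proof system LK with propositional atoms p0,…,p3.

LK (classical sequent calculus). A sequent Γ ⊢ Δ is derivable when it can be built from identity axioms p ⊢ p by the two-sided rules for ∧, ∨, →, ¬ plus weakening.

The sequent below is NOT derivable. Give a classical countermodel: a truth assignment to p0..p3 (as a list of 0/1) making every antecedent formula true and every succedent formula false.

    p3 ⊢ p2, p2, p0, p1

Truth-table refutation:
  v=0000: Γ:[p3=F] Δ:[p2=F, p2=F, p0=F, p1=F] refutes=False
  v=0001: Γ:[p3=T] Δ:[p2=F, p2=F, p0=F, p1=F] refutes=True  ← countermodel

Result: [0, 0, 0, 1]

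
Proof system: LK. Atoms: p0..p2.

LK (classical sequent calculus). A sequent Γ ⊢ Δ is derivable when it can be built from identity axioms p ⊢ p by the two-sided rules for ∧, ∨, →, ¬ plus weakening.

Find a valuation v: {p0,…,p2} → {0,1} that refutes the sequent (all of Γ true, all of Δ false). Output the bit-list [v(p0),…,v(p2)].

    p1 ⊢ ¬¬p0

Enumerate valuations to refute Γ ⊢ Δ:
  v=000: Γ:[p1=F] Δ:[¬¬p0=F] refutes=False
  v=001: Γ:[p1=F] Δ:[¬¬p0=F] refutes=False
  v=010: Γ:[p1=T] Δ:[¬¬p0=F] refutes=True  ← countermodel

Result: [0, 1, 0]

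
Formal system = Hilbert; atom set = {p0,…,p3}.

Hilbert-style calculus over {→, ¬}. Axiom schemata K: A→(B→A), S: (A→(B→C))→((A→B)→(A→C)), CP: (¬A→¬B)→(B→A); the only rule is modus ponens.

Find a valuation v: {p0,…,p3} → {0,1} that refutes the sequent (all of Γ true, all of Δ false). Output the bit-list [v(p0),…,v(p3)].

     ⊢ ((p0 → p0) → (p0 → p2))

Enumerate valuations to refute Γ ⊢ Δ:
  v=0000: Γ:[] Δ:[((p0 → p0) → (p0 → p2))=T] refutes=False
  v=0001: Γ:[] Δ:[((p0 → p0) → (p0 → p2))=T] refutes=False
  v=0010: Γ:[] Δ:[((p0 → p0) → (p0 → p2))=T] refutes=False
  v=0011: Γ:[] Δ:[((p0 → p0) → (p0 → p2))=T] refutes=False
  v=0100: Γ:[] Δ:[((p0 → p0) → (p0 → p2))=T] refutes=False
  v=0101: Γ:[] Δ:[((p0 → p0) → (p0 → p2))=T] refutes=False
  v=0110: Γ:[] Δ:[((p0 → p0) → (p0 → p2))=T] refutes=False
  v=0111: Γ:[] Δ:[((p0 → p0) → (p0 → p2))=T] refutes=False
  v=1000: Γ:[] Δ:[((p0 → p0) → (p0 → p2))=F] refutes=True  ← countermodel

Result: [1, 0, 0, 0]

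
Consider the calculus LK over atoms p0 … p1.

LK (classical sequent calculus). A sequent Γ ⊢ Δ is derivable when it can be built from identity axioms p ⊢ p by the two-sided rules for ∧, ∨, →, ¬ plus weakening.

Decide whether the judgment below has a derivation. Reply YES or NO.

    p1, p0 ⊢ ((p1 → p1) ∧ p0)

Proof tree:
[∧R] p1, p0 ⊢ ((p1 → p1) ∧ p0)
  [→R] p1 ⊢ (p1 → p1)
    [WL] p1, p1 ⊢ p1
      [Ax] p1 ⊢ p1
  [Ax] p0 ⊢ p0

Result: YES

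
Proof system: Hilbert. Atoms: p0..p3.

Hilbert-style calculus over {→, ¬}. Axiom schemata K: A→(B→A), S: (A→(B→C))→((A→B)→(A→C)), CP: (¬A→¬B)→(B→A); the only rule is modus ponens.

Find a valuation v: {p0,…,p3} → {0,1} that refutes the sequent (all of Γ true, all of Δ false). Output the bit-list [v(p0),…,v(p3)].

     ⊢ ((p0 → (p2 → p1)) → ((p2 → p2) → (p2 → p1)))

Truth-table refutation:
  v=0000: Γ:[] Δ:[((p0 → (p2 → p1)) → ((p2 → p2) → (p2 → p1)))=T] refutes=False
  v=0001: Γ:[] Δ:[((p0 → (p2 → p1)) → ((p2 → p2) → (p2 → p1)))=T] refutes=False
  v=0010: Γ:[] Δ:[((p0 → (p2 → p1)) → ((p2 → p2) → (p2 → p1)))=F] refutes=True  ← countermodel

Result: [0, 0, 1, 0]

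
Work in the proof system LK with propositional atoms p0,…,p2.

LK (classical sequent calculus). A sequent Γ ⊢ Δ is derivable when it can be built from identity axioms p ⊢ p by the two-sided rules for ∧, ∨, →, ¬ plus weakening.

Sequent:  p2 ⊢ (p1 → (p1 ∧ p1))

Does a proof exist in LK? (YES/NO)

Derivation trace:
[WL] p2 ⊢ (p1 → (p1 ∧ p1))
  [→R]  ⊢ (p1 → (p1 ∧ p1))
    [∧R] p1 ⊢ (p1 ∧ p1)
      [Ax] p1 ⊢ p1
      [Ax] p1 ⊢ p1

Result: YES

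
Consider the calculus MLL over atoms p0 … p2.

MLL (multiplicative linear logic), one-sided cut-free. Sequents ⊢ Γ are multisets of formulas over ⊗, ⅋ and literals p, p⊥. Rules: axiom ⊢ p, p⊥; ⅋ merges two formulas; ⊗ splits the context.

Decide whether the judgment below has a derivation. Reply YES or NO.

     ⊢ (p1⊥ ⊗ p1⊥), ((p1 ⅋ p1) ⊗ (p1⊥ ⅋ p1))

Proof tree:
[⊗]  ⊢ (p1⊥ ⊗ p1⊥), ((p1 ⅋ p1) ⊗ (p1⊥ ⅋ p1))
  [⅋]  ⊢ (p1⊥ ⊗ p1⊥), (p1 ⅋ p1)
    [⊗]  ⊢ p1, p1, (p1⊥ ⊗ p1⊥)
      [Ax]  ⊢ p1, p1⊥
      [Ax]  ⊢ p1, p1⊥
  [⅋]  ⊢ (p1⊥ ⅋ p1)
    [Ax]  ⊢ p1, p1⊥

Result: YES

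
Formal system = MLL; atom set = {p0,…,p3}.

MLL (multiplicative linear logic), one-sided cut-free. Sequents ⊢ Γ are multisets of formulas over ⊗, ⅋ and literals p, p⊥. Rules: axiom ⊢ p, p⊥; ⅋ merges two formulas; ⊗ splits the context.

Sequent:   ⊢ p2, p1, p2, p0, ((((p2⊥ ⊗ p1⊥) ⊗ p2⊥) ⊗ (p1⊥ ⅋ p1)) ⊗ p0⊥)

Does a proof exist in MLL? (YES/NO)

Proof tree:
[⊗]  ⊢ p2, p1, p2, p0, ((((p2⊥ ⊗ p1⊥) ⊗ p2⊥) ⊗ (p1⊥ ⅋ p1)) ⊗ p0⊥)
  [⊗]  ⊢ p2, p1, p2, (((p2⊥ ⊗ p1⊥) ⊗ p2⊥) ⊗ (p1⊥ ⅋ p1))
    [⊗]  ⊢ p2, p1, p2, ((p2⊥ ⊗ p1⊥) ⊗ p2⊥)
      [⊗]  ⊢ p2, p1, (p2⊥ ⊗ p1⊥)
        [Ax]  ⊢ p2, p2⊥
        [Ax]  ⊢ p1, p1⊥
      [Ax]  ⊢ p2, p2⊥
    [⅋]  ⊢ (p1⊥ ⅋ p1)
      [Ax]  ⊢ p1, p1⊥
  [Ax]  ⊢ p0, p0⊥

Result: YES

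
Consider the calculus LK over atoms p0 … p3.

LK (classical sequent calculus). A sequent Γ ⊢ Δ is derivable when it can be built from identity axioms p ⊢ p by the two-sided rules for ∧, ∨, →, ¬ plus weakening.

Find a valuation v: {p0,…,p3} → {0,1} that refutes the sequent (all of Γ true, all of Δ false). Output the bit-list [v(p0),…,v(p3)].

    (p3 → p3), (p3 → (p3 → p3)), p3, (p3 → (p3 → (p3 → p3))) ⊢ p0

Enumerate valuations to refute Γ ⊢ Δ:
  v=0000: Γ:[(p3 → p3)=T, (p3 → (p3 → p3))=T, p3=F, (p3 → (p3 → (p3 → p3)))=T] Δ:[p0=F] refutes=False
  v=0001: Γ:[(p3 → p3)=T, (p3 → (p3 → p3))=T, p3=T, (p3 → (p3 → (p3 → p3)))=T] Δ:[p0=F] refutes=True  ← countermodel

Result: [0, 0, 0, 1]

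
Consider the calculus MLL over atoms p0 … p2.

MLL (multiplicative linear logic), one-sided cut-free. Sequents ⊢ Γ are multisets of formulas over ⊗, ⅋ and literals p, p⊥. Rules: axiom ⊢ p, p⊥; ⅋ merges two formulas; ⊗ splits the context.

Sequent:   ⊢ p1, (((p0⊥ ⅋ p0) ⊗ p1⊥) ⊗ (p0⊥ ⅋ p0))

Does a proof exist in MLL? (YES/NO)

Proof tree:
[⊗]  ⊢ p1, (((p0⊥ ⅋ p0) ⊗ p1⊥) ⊗ (p0⊥ ⅋ p0))
  [⊗]  ⊢ p1, ((p0⊥ ⅋ p0) ⊗ p1⊥)
    [⅋]  ⊢ (p0⊥ ⅋ p0)
      [Ax]  ⊢ p0, p0⊥
    [Ax]  ⊢ p1, p1⊥
  [⅋]  ⊢ (p0⊥ ⅋ p0)
    [Ax]  ⊢ p0, p0⊥

Result: YES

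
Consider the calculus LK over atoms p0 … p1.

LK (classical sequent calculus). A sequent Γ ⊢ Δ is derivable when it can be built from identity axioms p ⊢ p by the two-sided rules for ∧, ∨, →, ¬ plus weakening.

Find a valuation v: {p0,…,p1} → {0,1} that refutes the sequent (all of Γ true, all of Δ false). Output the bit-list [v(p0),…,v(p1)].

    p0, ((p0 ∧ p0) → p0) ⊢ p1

Enumerate valuations to refute Γ ⊢ Δ:
  v=00: Γ:[p0=F, ((p0 ∧ p0) → p0)=T] Δ:[p1=F] refutes=False
  v=01: Γ:[p0=F, ((p0 ∧ p0) → p0)=T] Δ:[p1=T] refutes=False
  v=10: Γ:[p0=T, ((p0 ∧ p0) → p0)=T] Δ:[p1=F] refutes=True  ← countermodel

Result: [1, 0]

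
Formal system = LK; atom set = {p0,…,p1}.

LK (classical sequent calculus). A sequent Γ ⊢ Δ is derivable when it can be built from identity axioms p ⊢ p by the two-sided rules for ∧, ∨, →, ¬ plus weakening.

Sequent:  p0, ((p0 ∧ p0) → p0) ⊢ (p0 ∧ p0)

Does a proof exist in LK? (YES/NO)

Derivation trace:
[→L] p0, ((p0 ∧ p0) → p0) ⊢ (p0 ∧ p0)
  [∧R] p0 ⊢ (p0 ∧ p0)
    [Ax] p0 ⊢ p0
    [Ax] p0 ⊢ p0
  [∧R] p0 ⊢ (p0 ∧ p0)
    [Ax] p0 ⊢ p0
    [Ax] p0 ⊢ p0

Result: YES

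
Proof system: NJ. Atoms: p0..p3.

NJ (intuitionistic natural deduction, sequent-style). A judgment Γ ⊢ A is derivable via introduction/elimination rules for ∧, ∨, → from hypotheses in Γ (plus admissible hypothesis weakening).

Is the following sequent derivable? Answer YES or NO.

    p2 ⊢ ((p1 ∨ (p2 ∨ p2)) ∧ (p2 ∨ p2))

Derivation (root first):
[∧I] p2 ⊢ ((p1 ∨ (p2 ∨ p2)) ∧ (p2 ∨ p2))
  [∨I₂] p2 ⊢ (p1 ∨ (p2 ∨ p2))
    [∨I₂] p2 ⊢ (p2 ∨ p2)
      [Ax] p2 ⊢ p2
  [∨I₂] p2 ⊢ (p2 ∨ p2)
    [Ax] p2 ⊢ p2

Result: YES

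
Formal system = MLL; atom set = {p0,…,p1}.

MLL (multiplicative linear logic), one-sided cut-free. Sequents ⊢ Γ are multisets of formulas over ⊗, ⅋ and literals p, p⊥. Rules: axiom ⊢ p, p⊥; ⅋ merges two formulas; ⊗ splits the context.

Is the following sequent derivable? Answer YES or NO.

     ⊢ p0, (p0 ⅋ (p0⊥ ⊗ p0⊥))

Derivation trace:
[⅋]  ⊢ p0, (p0 ⅋ (p0⊥ ⊗ p0⊥))
  [⊗]  ⊢ p0, p0, (p0⊥ ⊗ p0⊥)
    [Ax]  ⊢ p0, p0⊥
    [Ax]  ⊢ p0, p0⊥

Result: YES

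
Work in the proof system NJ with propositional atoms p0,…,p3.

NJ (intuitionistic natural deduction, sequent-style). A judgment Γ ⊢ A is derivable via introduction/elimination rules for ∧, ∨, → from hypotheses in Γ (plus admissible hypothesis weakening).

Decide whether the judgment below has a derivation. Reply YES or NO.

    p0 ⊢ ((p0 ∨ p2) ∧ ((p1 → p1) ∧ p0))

Derivation (root first):
[∧I] p0 ⊢ ((p0 ∨ p2) ∧ ((p1 → p1) ∧ p0))
  [∨I₁] p0 ⊢ (p0 ∨ p2)
    [Ax] p0 ⊢ p0
  [∧I] p0 ⊢ ((p1 → p1) ∧ p0)
    [→I]  ⊢ (p1 → p1)
      [Ax] p1 ⊢ p1
    [Ax] p0 ⊢ p0

Result: YES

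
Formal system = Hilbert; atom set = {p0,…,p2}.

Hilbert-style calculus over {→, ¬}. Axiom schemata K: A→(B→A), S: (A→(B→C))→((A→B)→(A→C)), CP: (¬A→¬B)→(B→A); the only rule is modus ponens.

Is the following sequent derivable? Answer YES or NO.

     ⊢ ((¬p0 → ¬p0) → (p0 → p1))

Search for a countermodel by truth-table:
  v=000: Γ:[] Δ:[((¬p0 → ¬p0) → (p0 → p1))=T] refutes=False
  v=001: Γ:[] Δ:[((¬p0 → ¬p0) → (p0 → p1))=T] refutes=False
  v=010: Γ:[] Δ:[((¬p0 → ¬p0) → (p0 → p1))=T] refutes=False
  v=011: Γ:[] Δ:[((¬p0 → ¬p0) → (p0 → p1))=T] refutes=False
  v=100: Γ:[] Δ:[((¬p0 → ¬p0) → (p0 → p1))=F] refutes=True  ← countermodel

Result: NO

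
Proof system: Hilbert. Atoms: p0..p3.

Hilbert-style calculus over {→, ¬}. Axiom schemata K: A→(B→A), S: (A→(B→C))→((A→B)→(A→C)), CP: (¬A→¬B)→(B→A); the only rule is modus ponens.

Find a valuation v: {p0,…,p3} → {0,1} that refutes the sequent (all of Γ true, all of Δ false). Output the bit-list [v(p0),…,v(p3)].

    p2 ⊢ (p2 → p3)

Truth-table refutation:
  v=0000: Γ:[p2=F] Δ:[(p2 → p3)=T] refutes=False
  v=0001: Γ:[p2=F] Δ:[(p2 → p3)=T] refutes=False
  v=0010: Γ:[p2=T] Δ:[(p2 → p3)=F] refutes=True  ← countermodel

Result: [0, 0, 1, 0]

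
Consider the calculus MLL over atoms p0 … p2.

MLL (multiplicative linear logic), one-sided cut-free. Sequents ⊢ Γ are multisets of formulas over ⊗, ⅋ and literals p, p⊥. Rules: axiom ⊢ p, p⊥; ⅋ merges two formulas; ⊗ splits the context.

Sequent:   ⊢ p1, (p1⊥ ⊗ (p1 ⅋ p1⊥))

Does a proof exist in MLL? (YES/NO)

Derivation (root first):
[⊗]  ⊢ p1, (p1⊥ ⊗ (p1 ⅋ p1⊥))
  [Ax]  ⊢ p1, p1⊥
  [⅋]  ⊢ (p1 ⅋ p1⊥)
    [Ax]  ⊢ p1, p1⊥

Result: YES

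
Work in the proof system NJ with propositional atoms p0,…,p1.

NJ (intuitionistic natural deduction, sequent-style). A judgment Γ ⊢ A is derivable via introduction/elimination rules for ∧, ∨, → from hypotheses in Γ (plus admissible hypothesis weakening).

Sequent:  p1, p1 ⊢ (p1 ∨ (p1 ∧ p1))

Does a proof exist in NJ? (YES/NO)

Proof tree:
[∨I₂] p1, p1 ⊢ (p1 ∨ (p1 ∧ p1))
  [Wk] p1, p1 ⊢ (p1 ∧ p1)
    [∧I] p1 ⊢ (p1 ∧ p1)
      [Ax] p1 ⊢ p1
      [Ax] p1 ⊢ p1

Result: YES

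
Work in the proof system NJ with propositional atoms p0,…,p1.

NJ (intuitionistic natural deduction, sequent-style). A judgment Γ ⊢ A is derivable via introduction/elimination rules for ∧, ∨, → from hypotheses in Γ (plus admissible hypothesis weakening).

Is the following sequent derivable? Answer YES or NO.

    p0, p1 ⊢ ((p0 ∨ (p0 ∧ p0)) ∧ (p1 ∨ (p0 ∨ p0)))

Derivation trace:
[Wk] p0, p1 ⊢ ((p0 ∨ (p0 ∧ p0)) ∧ (p1 ∨ (p0 ∨ p0)))
  [∧I] p0 ⊢ ((p0 ∨ (p0 ∧ p0)) ∧ (p1 ∨ (p0 ∨ p0)))
    [∨I₂] p0 ⊢ (p0 ∨ (p0 ∧ p0))
      [∧I] p0 ⊢ (p0 ∧ p0)
        [Ax] p0 ⊢ p0
        [Ax] p0 ⊢ p0
    [∨I₂] p0 ⊢ (p1 ∨ (p0 ∨ p0))
      [∨I₁] p0 ⊢ (p0 ∨ p0)
        [Ax] p0 ⊢ p0

Result: YES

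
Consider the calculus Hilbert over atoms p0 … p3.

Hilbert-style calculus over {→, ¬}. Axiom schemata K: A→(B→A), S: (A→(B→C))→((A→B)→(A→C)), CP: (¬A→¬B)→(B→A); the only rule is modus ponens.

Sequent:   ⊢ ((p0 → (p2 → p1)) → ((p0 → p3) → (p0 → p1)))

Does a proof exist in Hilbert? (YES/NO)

Search for a countermodel by truth-table:
  v=0000: Γ:[] Δ:[((p0 → (p2 → p1)) → ((p0 → p3) → (p0 → p1)))=T] refutes=False
  v=0001: Γ:[] Δ:[((p0 → (p2 → p1)) → ((p0 → p3) → (p0 → p1)))=T] refutes=False
  v=0010: Γ:[] Δ:[((p0 → (p2 → p1)) → ((p0 → p3) → (p0 → p1)))=T] refutes=False
  v=0011: Γ:[] Δ:[((p0 → (p2 → p1)) → ((p0 → p3) → (p0 → p1)))=T] refutes=False
  v=0100: Γ:[] Δ:[((p0 → (p2 → p1)) → ((p0 → p3) → (p0 → p1)))=T] refutes=False
  v=0101: Γ:[] Δ:[((p0 → (p2 → p1)) → ((p0 → p3) → (p0 → p1)))=T] refutes=False
  v=0110: Γ:[] Δ:[((p0 → (p2 → p1)) → ((p0 → p3) → (p0 → p1)))=T] refutes=False
  v=0111: Γ:[] Δ:[((p0 → (p2 → p1)) → ((p0 → p3) → (p0 → p1)))=T] refutes=False
  v=1000: Γ:[] Δ:[((p0 → (p2 → p1)) → ((p0 → p3) → (p0 → p1)))=T] refutes=False
  v=1001: Γ:[] Δ:[((p0 → (p2 → p1)) → ((p0 → p3) → (p0 → p1)))=F] refutes=True  ← countermodel

Result: NO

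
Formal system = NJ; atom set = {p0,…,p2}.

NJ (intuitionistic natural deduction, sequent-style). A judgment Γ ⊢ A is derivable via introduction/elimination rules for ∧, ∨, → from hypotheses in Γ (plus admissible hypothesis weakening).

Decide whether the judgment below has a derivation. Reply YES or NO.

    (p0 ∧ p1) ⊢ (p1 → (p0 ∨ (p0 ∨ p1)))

Derivation trace:
[Wk] (p0 ∧ p1) ⊢ (p1 → (p0 ∨ (p0 ∨ p1)))
  [→I]  ⊢ (p1 → (p0 ∨ (p0 ∨ p1)))
    [∨I₂] p1 ⊢ (p0 ∨ (p0 ∨ p1))
      [∨I₂] p1 ⊢ (p0 ∨ p1)
        [Ax] p1 ⊢ p1

Result: YES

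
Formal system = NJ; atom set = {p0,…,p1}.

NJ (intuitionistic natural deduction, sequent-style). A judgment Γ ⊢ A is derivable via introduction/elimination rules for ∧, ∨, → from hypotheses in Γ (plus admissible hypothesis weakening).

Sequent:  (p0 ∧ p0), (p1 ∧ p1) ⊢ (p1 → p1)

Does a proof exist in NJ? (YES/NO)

Derivation trace:
[Wk] (p0 ∧ p0), (p1 ∧ p1) ⊢ (p1 → p1)
  [Wk] (p0 ∧ p0) ⊢ (p1 → p1)
    [→I]  ⊢ (p1 → p1)
      [Ax] p1 ⊢ p1

Result: YES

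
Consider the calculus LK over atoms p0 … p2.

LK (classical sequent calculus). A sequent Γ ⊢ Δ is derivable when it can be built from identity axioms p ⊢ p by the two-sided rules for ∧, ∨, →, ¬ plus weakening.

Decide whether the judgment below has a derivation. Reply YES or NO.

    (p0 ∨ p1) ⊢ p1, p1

Enumerate valuations to refute Γ ⊢ Δ:
  v=000: Γ:[(p0 ∨ p1)=F] Δ:[p1=F, p1=F] refutes=False
  v=001: Γ:[(p0 ∨ p1)=F] Δ:[p1=F, p1=F] refutes=False
  v=010: Γ:[(p0 ∨ p1)=T] Δ:[p1=T, p1=T] refutes=False
  v=011: Γ:[(p0 ∨ p1)=T] Δ:[p1=T, p1=T] refutes=False
  v=100: Γ:[(p0 ∨ p1)=T] Δ:[p1=F, p1=F] refutes=True  ← countermodel

Result: NO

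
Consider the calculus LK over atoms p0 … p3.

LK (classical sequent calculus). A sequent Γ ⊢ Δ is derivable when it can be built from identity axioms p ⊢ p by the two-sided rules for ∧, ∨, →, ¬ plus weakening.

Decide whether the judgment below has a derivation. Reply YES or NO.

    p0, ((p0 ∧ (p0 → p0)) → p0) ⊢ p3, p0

Proof tree:
[→L] p0, ((p0 ∧ (p0 → p0)) → p0) ⊢ p3, p0
  [∧R] p0 ⊢ (p0 ∧ (p0 → p0))
    [Ax] p0 ⊢ p0
    [→R]  ⊢ (p0 → p0)
      [Ax] p0 ⊢ p0
  [WR] p0 ⊢ p0, p3
    [Ax] p0 ⊢ p0

Result: YES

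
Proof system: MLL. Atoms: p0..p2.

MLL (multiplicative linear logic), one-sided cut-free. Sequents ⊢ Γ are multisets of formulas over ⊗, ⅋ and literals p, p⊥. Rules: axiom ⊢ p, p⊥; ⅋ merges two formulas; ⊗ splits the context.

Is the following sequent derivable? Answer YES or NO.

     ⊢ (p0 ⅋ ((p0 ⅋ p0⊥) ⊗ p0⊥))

Derivation (root first):
[⅋]  ⊢ (p0 ⅋ ((p0 ⅋ p0⊥) ⊗ p0⊥))
  [⊗]  ⊢ p0, ((p0 ⅋ p0⊥) ⊗ p0⊥)
    [⅋]  ⊢ (p0 ⅋ p0⊥)
      [Ax]  ⊢ p0, p0⊥
    [Ax]  ⊢ p0, p0⊥

Result: YES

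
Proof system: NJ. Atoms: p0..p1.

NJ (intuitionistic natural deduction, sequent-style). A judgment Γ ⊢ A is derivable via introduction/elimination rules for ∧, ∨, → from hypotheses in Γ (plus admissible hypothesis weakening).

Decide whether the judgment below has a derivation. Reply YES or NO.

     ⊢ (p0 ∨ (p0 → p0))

Derivation (root first):
[∨I₂]  ⊢ (p0 ∨ (p0 → p0))
  [→I]  ⊢ (p0 → p0)
    [Ax] p0 ⊢ p0

Result: YES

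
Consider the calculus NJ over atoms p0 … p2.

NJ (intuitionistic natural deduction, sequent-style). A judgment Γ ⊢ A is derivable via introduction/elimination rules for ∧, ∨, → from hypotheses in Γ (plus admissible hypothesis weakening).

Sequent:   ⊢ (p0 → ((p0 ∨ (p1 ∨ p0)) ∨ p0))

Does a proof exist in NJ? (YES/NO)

Proof tree:
[→I]  ⊢ (p0 → ((p0 ∨ (p1 ∨ p0)) ∨ p0))
  [∨I₁] p0 ⊢ ((p0 ∨ (p1 ∨ p0)) ∨ p0)
    [∨I₂] p0 ⊢ (p0 ∨ (p1 ∨ p0))
      [∨I₂] p0 ⊢ (p1 ∨ p0)
        [Ax] p0 ⊢ p0

Result: YES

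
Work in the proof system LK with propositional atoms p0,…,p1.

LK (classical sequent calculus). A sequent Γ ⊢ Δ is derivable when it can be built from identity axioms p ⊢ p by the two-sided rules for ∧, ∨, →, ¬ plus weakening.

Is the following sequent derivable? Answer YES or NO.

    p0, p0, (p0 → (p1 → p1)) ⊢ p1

Search for a countermodel by truth-table:
  v=00: Γ:[p0=F, p0=F, (p0 → (p1 → p1))=T] Δ:[p1=F] refutes=False
  v=01: Γ:[p0=F, p0=F, (p0 → (p1 → p1))=T] Δ:[p1=T] refutes=False
  v=10: Γ:[p0=T, p0=T, (p0 → (p1 → p1))=T] Δ:[p1=F] refutes=True  ← countermodel

Result: NO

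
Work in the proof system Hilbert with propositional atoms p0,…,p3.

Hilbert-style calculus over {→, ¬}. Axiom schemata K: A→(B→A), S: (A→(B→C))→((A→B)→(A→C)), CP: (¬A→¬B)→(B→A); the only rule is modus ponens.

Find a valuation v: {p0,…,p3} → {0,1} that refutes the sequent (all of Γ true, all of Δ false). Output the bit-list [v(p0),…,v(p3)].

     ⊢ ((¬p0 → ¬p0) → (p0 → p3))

Enumerate valuations to refute Γ ⊢ Δ:
  v=0000: Γ:[] Δ:[((¬p0 → ¬p0) → (p0 → p3))=T] refutes=False
  v=0001: Γ:[] Δ:[((¬p0 → ¬p0) → (p0 → p3))=T] refutes=False
  v=0010: Γ:[] Δ:[((¬p0 → ¬p0) → (p0 → p3))=T] refutes=False
  v=0011: Γ:[] Δ:[((¬p0 → ¬p0) → (p0 → p3))=T] refutes=False
  v=0100: Γ:[] Δ:[((¬p0 → ¬p0) → (p0 → p3))=T] refutes=False
  v=0101: Γ:[] Δ:[((¬p0 → ¬p0) → (p0 → p3))=T] refutes=False
  v=0110: Γ:[] Δ:[((¬p0 → ¬p0) → (p0 → p3))=T] refutes=False
  v=0111: Γ:[] Δ:[((¬p0 → ¬p0) → (p0 → p3))=T] refutes=False
  v=1000: Γ:[] Δ:[((¬p0 → ¬p0) → (p0 → p3))=F] refutes=True  ← countermodel

Result: [1, 0, 0, 0]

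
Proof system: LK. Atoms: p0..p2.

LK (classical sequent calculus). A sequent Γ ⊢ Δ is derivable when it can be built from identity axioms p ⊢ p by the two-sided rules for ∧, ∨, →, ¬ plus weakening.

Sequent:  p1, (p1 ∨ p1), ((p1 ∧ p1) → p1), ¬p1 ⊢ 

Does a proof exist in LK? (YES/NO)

Proof tree:
[¬L] p1, (p1 ∨ p1), ((p1 ∧ p1) → p1), ¬p1 ⊢ 
  [→L] p1, (p1 ∨ p1), ((p1 ∧ p1) → p1) ⊢ p1
    [∧R] p1, (p1 ∨ p1) ⊢ (p1 ∧ p1)
      [∨L] (p1 ∨ p1) ⊢ p1
        [Ax] p1 ⊢ p1
        [Ax] p1 ⊢ p1
      [Ax] p1 ⊢ p1
    [Ax] p1 ⊢ p1

Result: YES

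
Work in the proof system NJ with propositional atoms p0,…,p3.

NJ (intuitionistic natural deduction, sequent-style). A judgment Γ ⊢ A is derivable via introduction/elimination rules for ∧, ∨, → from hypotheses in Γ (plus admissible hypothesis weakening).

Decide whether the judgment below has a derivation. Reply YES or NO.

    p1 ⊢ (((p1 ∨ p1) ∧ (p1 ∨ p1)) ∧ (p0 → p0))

Derivation (root first):
[∧I] p1 ⊢ (((p1 ∨ p1) ∧ (p1 ∨ p1)) ∧ (p0 → p0))
  [∧I] p1 ⊢ ((p1 ∨ p1) ∧ (p1 ∨ p1))
    [∨I₂] p1 ⊢ (p1 ∨ p1)
      [Ax] p1 ⊢ p1
    [∨I₂] p1 ⊢ (p1 ∨ p1)
      [Ax] p1 ⊢ p1
  [→I]  ⊢ (p0 → p0)
    [Ax] p0 ⊢ p0

Result: YES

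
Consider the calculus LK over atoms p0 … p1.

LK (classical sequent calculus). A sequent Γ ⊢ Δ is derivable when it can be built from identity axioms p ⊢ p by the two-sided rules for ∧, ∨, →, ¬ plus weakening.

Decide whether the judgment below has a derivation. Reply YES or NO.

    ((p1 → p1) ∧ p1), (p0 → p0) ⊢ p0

Enumerate valuations to refute Γ ⊢ Δ:
  v=00: Γ:[((p1 → p1) ∧ p1)=F, (p0 → p0)=T] Δ:[p0=F] refutes=False
  v=01: Γ:[((p1 → p1) ∧ p1)=T, (p0 → p0)=T] Δ:[p0=F] refutes=True  ← countermodel

Result: NO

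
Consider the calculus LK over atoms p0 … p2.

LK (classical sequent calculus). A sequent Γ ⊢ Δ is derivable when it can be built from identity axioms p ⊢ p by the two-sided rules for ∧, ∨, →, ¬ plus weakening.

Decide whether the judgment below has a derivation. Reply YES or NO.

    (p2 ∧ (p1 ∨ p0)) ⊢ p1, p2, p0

Derivation trace:
[∧L] (p2 ∧ (p1 ∨ p0)) ⊢ p1, p2, p0
  [WL] (p1 ∨ p0), p2 ⊢ p1, p2, p0
    [∨L] (p1 ∨ p0) ⊢ p1, p2, p0
      [Ax] p1 ⊢ p1
      [WR] p0 ⊢ p0, p2
        [Ax] p0 ⊢ p0

Result: YES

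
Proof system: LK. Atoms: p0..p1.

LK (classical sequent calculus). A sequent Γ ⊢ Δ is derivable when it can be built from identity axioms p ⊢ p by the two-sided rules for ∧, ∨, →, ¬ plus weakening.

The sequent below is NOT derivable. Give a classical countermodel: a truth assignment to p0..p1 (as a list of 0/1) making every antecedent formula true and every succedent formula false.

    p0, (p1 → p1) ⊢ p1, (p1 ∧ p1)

Truth-table refutation:
  v=00: Γ:[p0=F, (p1 → p1)=T] Δ:[p1=F, (p1 ∧ p1)=F] refutes=False
  v=01: Γ:[p0=F, (p1 → p1)=T] Δ:[p1=T, (p1 ∧ p1)=T] refutes=False
  v=10: Γ:[p0=T, (p1 → p1)=T] Δ:[p1=F, (p1 ∧ p1)=F] refutes=True  ← countermodel

Result: [1, 0]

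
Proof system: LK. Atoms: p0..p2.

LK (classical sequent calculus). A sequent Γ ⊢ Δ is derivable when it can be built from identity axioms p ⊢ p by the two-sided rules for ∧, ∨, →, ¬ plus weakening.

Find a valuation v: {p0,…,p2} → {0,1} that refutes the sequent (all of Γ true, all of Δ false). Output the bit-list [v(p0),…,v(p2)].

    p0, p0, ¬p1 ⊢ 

Truth-table refutation:
  v=000: Γ:[p0=F, p0=F, ¬p1=T] Δ:[] refutes=False
  v=001: Γ:[p0=F, p0=F, ¬p1=T] Δ:[] refutes=False
  v=010: Γ:[p0=F, p0=F, ¬p1=F] Δ:[] refutes=False
  v=011: Γ:[p0=F, p0=F, ¬p1=F] Δ:[] refutes=False
  v=100: Γ:[p0=T, p0=T, ¬p1=T] Δ:[] refutes=True  ← countermodel

Result: [1, 0, 0]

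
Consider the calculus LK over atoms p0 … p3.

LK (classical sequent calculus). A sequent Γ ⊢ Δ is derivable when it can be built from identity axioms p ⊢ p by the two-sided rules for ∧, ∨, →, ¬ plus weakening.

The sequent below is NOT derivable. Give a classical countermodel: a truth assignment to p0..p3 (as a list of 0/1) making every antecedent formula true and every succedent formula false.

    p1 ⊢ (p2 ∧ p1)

Truth-table refutation:
  v=0000: Γ:[p1=F] Δ:[(p2 ∧ p1)=F] refutes=False
  v=0001: Γ:[p1=F] Δ:[(p2 ∧ p1)=F] refutes=False
  v=0010: Γ:[p1=F] Δ:[(p2 ∧ p1)=F] refutes=False
  v=0011: Γ:[p1=F] Δ:[(p2 ∧ p1)=F] refutes=False
  v=0100: Γ:[p1=T] Δ:[(p2 ∧ p1)=F] refutes=True  ← countermodel

Result: [0, 1, 0, 0]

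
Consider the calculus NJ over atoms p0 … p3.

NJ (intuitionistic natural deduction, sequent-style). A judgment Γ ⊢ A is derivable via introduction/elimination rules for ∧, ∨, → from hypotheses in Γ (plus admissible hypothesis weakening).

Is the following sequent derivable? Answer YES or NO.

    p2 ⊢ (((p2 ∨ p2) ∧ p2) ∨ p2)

Derivation trace:
[∨I₁] p2 ⊢ (((p2 ∨ p2) ∧ p2) ∨ p2)
  [∧I] p2 ⊢ ((p2 ∨ p2) ∧ p2)
    [∨I₁] p2 ⊢ (p2 ∨ p2)
      [Ax] p2 ⊢ p2
    [Ax] p2 ⊢ p2

Result: YES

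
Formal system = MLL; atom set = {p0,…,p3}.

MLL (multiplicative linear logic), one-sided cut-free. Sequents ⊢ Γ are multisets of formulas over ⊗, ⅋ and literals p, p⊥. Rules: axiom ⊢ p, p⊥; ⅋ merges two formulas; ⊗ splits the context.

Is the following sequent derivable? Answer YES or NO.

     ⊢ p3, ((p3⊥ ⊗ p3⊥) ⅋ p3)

Proof tree:
[⅋]  ⊢ p3, ((p3⊥ ⊗ p3⊥) ⅋ p3)
  [⊗]  ⊢ p3, p3, (p3⊥ ⊗ p3⊥)
    [Ax]  ⊢ p3, p3⊥
    [Ax]  ⊢ p3, p3⊥

Result: YES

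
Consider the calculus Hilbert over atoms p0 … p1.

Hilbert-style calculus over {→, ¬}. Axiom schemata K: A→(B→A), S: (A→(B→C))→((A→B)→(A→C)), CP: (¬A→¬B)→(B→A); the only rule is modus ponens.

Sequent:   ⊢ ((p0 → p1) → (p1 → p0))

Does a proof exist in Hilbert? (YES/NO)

Search for a countermodel by truth-table:
  v=00: Γ:[] Δ:[((p0 → p1) → (p1 → p0))=T] refutes=False
  v=01: Γ:[] Δ:[((p0 → p1) → (p1 → p0))=F] refutes=True  ← countermodel

Result: NO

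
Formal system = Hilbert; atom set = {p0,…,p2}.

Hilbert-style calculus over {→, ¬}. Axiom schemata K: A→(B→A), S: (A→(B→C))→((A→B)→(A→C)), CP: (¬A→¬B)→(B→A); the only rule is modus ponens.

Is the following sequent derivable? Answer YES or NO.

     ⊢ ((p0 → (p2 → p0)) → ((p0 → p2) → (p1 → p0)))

Enumerate valuations to refute Γ ⊢ Δ:
  v=000: Γ:[] Δ:[((p0 → (p2 → p0)) → ((p0 → p2) → (p1 → p0)))=T] refutes=False
  v=001: Γ:[] Δ:[((p0 → (p2 → p0)) → ((p0 → p2) → (p1 → p0)))=T] refutes=False
  v=010: Γ:[] Δ:[((p0 → (p2 → p0)) → ((p0 → p2) → (p1 → p0)))=F] refutes=True  ← countermodel

Result: NO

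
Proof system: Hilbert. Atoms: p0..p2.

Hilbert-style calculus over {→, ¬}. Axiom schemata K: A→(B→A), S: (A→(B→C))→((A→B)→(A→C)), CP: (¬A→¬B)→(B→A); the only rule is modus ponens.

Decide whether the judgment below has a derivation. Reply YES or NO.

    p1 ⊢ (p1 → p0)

Truth-table refutation:
  v=000: Γ:[p1=F] Δ:[(p1 → p0)=T] refutes=False
  v=001: Γ:[p1=F] Δ:[(p1 → p0)=T] refutes=False
  v=010: Γ:[p1=T] Δ:[(p1 → p0)=F] refutes=True  ← countermodel

Result: NO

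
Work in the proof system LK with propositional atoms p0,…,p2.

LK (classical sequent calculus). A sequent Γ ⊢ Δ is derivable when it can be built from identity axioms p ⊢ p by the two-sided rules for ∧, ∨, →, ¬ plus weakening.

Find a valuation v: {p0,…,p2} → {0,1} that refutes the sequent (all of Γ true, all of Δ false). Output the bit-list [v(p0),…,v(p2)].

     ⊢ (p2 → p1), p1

Enumerate valuations to refute Γ ⊢ Δ:
  v=000: Γ:[] Δ:[(p2 → p1)=T, p1=F] refutes=False
  v=001: Γ:[] Δ:[(p2 → p1)=F, p1=F] refutes=True  ← countermodel

Result: [0, 0, 1]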